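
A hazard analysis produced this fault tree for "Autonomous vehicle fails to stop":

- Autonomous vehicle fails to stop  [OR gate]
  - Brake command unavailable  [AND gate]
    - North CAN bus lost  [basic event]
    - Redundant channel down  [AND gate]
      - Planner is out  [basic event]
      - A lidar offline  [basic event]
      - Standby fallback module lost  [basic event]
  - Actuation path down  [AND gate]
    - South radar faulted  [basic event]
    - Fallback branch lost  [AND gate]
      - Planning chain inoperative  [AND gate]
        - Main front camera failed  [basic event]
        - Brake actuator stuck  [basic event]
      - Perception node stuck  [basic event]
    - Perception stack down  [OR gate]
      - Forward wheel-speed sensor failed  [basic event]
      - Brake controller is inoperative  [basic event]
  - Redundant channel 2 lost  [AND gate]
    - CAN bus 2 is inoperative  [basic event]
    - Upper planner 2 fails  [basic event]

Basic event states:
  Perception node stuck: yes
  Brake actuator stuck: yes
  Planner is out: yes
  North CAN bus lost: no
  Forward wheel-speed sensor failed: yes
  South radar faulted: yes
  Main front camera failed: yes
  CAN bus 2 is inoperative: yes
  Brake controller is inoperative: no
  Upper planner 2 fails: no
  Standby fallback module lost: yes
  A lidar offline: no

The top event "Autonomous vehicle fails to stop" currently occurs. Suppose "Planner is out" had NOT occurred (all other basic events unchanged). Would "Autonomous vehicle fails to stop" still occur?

Yes

Counterfactual: set "Planner is out" to not occurred.
Redundant channel down [AND]: Planner is out=not, A lidar offline=not, Standby fallback module lost=occurs → not all inputs occur → does not occur.
Brake command unavailable [AND]: North CAN bus lost=not, Redundant channel down=not → not all inputs occur → does not occur.
Planning chain inoperative [AND]: Main front camera failed=occurs, Brake actuator stuck=occurs → all inputs occur → occurs.
Fallback branch lost [AND]: Planning chain inoperative=occurs, Perception node stuck=occurs → all inputs occur → occurs.
Perception stack down [OR]: Forward wheel-speed sensor failed=occurs, Brake controller is inoperative=not → at least one input occurs → occurs.
Actuation path down [AND]: South radar faulted=occurs, Fallback branch lost=occurs, Perception stack down=occurs → all inputs occur → occurs.
Redundant channel 2 lost [AND]: CAN bus 2 is inoperative=occurs, Upper planner 2 fails=not → not all inputs occur → does not occur.
Autonomous vehicle fails to stop [OR]: Brake command unavailable=not, Actuation path down=occurs, Redundant channel 2 lost=not → at least one input occurs → occurs.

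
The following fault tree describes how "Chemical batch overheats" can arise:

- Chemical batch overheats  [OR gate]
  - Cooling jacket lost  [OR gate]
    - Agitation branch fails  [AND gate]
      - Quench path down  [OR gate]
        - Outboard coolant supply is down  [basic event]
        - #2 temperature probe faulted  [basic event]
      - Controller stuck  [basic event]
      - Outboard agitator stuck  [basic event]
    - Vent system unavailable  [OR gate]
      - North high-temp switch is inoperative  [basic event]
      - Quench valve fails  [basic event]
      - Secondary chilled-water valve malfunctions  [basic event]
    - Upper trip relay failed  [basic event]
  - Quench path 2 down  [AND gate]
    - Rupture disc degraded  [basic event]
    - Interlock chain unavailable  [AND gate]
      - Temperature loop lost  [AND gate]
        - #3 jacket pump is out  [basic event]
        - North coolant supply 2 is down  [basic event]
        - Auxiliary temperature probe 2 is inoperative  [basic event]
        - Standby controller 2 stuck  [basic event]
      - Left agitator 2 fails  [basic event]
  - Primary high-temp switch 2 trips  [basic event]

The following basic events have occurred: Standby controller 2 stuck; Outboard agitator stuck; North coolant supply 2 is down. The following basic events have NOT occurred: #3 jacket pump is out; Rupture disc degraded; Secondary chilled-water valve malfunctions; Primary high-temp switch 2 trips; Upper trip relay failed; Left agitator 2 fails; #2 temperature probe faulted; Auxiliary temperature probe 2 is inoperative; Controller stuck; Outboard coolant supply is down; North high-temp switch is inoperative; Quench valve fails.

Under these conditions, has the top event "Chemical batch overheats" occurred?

Quench path down [OR]: Outboard coolant supply is down=not, #2 temperature probe faulted=not → no input occurs → does not occur.
Agitation branch fails [AND]: Quench path down=not, Controller stuck=not, Outboard agitator stuck=occurs → not all inputs occur → does not occur.
Vent system unavailable [OR]: North high-temp switch is inoperative=not, Quench valve fails=not, Secondary chilled-water valve malfunctions=not → no input occurs → does not occur.
Cooling jacket lost [OR]: Agitation branch fails=not, Vent system unavailable=not, Upper trip relay failed=not → no input occurs → does not occur.
Temperature loop lost [AND]: #3 jacket pump is out=not, North coolant supply 2 is down=occurs, Auxiliary temperature probe 2 is inoperative=not, Standby controller 2 stuck=occurs → not all inputs occur → does not occur.
Interlock chain unavailable [AND]: Temperature loop lost=not, Left agitator 2 fails=not → not all inputs occur → does not occur.
Quench path 2 down [AND]: Rupture disc degraded=not, Interlock chain unavailable=not → not all inputs occur → does not occur.
Chemical batch overheats [OR]: Cooling jacket lost=not, Quench path 2 down=not, Primary high-temp switch 2 trips=not → no input occurs → does not occur.

No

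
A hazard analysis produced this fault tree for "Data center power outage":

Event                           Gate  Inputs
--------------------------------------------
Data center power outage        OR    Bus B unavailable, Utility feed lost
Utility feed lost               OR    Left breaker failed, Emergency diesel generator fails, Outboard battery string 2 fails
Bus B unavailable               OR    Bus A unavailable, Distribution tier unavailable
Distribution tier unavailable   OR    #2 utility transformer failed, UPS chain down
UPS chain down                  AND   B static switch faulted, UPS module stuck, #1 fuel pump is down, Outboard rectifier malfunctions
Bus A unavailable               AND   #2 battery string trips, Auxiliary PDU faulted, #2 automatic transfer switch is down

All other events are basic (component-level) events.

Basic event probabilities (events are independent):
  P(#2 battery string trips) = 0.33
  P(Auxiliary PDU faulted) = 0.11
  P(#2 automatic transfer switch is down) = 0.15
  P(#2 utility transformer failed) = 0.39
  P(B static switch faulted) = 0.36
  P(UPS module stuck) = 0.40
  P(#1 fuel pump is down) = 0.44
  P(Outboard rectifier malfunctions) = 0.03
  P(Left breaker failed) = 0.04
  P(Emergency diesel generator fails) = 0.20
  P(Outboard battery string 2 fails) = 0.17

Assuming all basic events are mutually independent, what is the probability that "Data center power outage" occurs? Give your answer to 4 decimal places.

P(Bus A unavailable) [AND] = 0.33 × 0.11 × 0.15 = 0.005445
P(UPS chain down) [AND] = 0.36 × 0.40 × 0.44 × 0.03 = 0.001901
P(Distribution tier unavailable) [OR] = 1 − (1−0.39) × (1−0.001901) = 0.391160
P(Bus B unavailable) [OR] = 1 − (1−0.005445) × (1−0.391160) = 0.394475
P(Utility feed lost) [OR] = 1 − (1−0.04) × (1−0.20) × (1−0.17) = 0.362560
P(Data center power outage) [OR] = 1 − (1−0.394475) × (1−0.362560) = 0.614014
Rounded to 4 decimal places: P(Data center power outage) ≈ 0.6140.

0.6140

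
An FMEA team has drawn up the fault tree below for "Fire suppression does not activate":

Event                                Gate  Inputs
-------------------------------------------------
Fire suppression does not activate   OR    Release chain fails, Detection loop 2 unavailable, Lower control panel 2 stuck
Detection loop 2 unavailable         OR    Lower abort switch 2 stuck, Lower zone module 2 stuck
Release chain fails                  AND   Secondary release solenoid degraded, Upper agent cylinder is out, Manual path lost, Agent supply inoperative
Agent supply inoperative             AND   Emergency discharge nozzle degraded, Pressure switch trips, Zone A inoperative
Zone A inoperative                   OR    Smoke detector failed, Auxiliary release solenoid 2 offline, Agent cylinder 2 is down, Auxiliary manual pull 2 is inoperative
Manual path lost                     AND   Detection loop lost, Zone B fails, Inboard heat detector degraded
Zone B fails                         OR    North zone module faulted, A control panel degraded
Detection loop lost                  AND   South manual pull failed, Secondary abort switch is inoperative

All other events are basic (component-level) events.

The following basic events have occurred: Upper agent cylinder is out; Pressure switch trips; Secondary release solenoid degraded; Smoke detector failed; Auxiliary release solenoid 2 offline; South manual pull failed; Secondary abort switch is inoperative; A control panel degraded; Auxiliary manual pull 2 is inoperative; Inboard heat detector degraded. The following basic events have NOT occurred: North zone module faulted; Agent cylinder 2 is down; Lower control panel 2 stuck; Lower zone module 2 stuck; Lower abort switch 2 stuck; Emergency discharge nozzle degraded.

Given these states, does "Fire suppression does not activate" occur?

No

Detection loop lost [AND]: South manual pull failed=occurs, Secondary abort switch is inoperative=occurs → all inputs occur → occurs.
Zone B fails [OR]: North zone module faulted=not, A control panel degraded=occurs → at least one input occurs → occurs.
Manual path lost [AND]: Detection loop lost=occurs, Zone B fails=occurs, Inboard heat detector degraded=occurs → all inputs occur → occurs.
Zone A inoperative [OR]: Smoke detector failed=occurs, Auxiliary release solenoid 2 offline=occurs, Agent cylinder 2 is down=not, Auxiliary manual pull 2 is inoperative=occurs → at least one input occurs → occurs.
Agent supply inoperative [AND]: Emergency discharge nozzle degraded=not, Pressure switch trips=occurs, Zone A inoperative=occurs → not all inputs occur → does not occur.
Release chain fails [AND]: Secondary release solenoid degraded=occurs, Upper agent cylinder is out=occurs, Manual path lost=occurs, Agent supply inoperative=not → not all inputs occur → does not occur.
Detection loop 2 unavailable [OR]: Lower abort switch 2 stuck=not, Lower zone module 2 stuck=not → no input occurs → does not occur.
Fire suppression does not activate [OR]: Release chain fails=not, Detection loop 2 unavailable=not, Lower control panel 2 stuck=not → no input occurs → does not occur.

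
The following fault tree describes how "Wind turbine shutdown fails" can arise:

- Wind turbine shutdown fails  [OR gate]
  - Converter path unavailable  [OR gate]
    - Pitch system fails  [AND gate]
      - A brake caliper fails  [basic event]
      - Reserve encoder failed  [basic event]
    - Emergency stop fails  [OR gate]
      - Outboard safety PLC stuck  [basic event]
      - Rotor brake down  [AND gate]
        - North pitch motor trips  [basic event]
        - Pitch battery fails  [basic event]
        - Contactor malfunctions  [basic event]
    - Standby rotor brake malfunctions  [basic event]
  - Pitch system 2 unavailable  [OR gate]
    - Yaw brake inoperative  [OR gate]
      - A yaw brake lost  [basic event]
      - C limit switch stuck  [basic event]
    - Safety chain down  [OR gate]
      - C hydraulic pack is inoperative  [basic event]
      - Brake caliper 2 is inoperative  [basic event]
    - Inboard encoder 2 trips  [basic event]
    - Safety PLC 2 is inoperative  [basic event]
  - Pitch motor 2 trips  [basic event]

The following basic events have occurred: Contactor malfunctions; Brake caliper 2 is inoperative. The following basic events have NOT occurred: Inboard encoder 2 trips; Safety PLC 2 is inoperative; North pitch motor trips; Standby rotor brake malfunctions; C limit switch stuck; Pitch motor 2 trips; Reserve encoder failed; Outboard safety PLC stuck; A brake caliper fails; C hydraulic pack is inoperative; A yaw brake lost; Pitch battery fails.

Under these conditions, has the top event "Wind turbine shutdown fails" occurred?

Yes

Pitch system fails [AND]: A brake caliper fails=not, Reserve encoder failed=not → not all inputs occur → does not occur.
Rotor brake down [AND]: North pitch motor trips=not, Pitch battery fails=not, Contactor malfunctions=occurs → not all inputs occur → does not occur.
Emergency stop fails [OR]: Outboard safety PLC stuck=not, Rotor brake down=not → no input occurs → does not occur.
Converter path unavailable [OR]: Pitch system fails=not, Emergency stop fails=not, Standby rotor brake malfunctions=not → no input occurs → does not occur.
Yaw brake inoperative [OR]: A yaw brake lost=not, C limit switch stuck=not → no input occurs → does not occur.
Safety chain down [OR]: C hydraulic pack is inoperative=not, Brake caliper 2 is inoperative=occurs → at least one input occurs → occurs.
Pitch system 2 unavailable [OR]: Yaw brake inoperative=not, Safety chain down=occurs, Inboard encoder 2 trips=not, Safety PLC 2 is inoperative=not → at least one input occurs → occurs.
Wind turbine shutdown fails [OR]: Converter path unavailable=not, Pitch system 2 unavailable=occurs, Pitch motor 2 trips=not → at least one input occurs → occurs.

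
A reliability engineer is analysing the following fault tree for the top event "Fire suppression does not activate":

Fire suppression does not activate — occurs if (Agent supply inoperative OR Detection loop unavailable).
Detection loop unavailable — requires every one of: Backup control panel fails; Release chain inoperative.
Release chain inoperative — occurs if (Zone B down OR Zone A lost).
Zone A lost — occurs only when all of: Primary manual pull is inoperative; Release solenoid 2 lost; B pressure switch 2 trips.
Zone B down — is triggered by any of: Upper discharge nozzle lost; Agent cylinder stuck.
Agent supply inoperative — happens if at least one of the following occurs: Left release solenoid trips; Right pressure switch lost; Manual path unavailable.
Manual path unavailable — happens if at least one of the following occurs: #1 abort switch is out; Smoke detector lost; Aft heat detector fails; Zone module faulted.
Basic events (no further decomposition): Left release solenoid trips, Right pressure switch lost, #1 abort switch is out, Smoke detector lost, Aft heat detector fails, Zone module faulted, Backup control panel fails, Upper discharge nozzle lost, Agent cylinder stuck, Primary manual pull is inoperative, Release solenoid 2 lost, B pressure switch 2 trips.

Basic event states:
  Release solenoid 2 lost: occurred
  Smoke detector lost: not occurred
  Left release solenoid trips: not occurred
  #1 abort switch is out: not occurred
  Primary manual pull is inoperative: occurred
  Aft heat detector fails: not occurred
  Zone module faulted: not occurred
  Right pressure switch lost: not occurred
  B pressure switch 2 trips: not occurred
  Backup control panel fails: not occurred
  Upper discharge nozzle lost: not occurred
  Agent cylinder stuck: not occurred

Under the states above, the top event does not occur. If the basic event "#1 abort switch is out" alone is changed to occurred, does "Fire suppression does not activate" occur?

Counterfactual: set "#1 abort switch is out" to occurred.
Manual path unavailable [OR]: #1 abort switch is out=occurs, Smoke detector lost=not, Aft heat detector fails=not, Zone module faulted=not → at least one input occurs → occurs.
Agent supply inoperative [OR]: Left release solenoid trips=not, Right pressure switch lost=not, Manual path unavailable=occurs → at least one input occurs → occurs.
Zone B down [OR]: Upper discharge nozzle lost=not, Agent cylinder stuck=not → no input occurs → does not occur.
Zone A lost [AND]: Primary manual pull is inoperative=occurs, Release solenoid 2 lost=occurs, B pressure switch 2 trips=not → not all inputs occur → does not occur.
Release chain inoperative [OR]: Zone B down=not, Zone A lost=not → no input occurs → does not occur.
Detection loop unavailable [AND]: Backup control panel fails=not, Release chain inoperative=not → not all inputs occur → does not occur.
Fire suppression does not activate [OR]: Agent supply inoperative=occurs, Detection loop unavailable=not → at least one input occurs → occurs.

Yes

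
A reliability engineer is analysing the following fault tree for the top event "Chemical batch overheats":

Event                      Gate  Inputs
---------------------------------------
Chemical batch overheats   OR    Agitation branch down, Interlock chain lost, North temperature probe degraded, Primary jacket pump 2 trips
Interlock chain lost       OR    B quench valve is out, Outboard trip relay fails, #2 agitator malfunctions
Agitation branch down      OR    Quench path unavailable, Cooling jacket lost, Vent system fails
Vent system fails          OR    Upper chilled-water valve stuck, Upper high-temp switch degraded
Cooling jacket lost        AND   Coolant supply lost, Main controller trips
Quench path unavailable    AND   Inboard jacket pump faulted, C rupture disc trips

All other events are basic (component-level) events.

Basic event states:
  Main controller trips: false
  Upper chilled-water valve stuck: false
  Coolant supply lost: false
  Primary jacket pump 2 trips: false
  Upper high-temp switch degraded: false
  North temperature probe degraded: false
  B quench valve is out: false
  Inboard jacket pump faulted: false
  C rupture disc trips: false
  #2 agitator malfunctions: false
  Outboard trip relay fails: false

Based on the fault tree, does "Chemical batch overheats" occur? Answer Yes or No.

No

Quench path unavailable [AND]: Inboard jacket pump faulted=not, C rupture disc trips=not → not all inputs occur → does not occur.
Cooling jacket lost [AND]: Coolant supply lost=not, Main controller trips=not → not all inputs occur → does not occur.
Vent system fails [OR]: Upper chilled-water valve stuck=not, Upper high-temp switch degraded=not → no input occurs → does not occur.
Agitation branch down [OR]: Quench path unavailable=not, Cooling jacket lost=not, Vent system fails=not → no input occurs → does not occur.
Interlock chain lost [OR]: B quench valve is out=not, Outboard trip relay fails=not, #2 agitator malfunctions=not → no input occurs → does not occur.
Chemical batch overheats [OR]: Agitation branch down=not, Interlock chain lost=not, North temperature probe degraded=not, Primary jacket pump 2 trips=not → no input occurs → does not occur.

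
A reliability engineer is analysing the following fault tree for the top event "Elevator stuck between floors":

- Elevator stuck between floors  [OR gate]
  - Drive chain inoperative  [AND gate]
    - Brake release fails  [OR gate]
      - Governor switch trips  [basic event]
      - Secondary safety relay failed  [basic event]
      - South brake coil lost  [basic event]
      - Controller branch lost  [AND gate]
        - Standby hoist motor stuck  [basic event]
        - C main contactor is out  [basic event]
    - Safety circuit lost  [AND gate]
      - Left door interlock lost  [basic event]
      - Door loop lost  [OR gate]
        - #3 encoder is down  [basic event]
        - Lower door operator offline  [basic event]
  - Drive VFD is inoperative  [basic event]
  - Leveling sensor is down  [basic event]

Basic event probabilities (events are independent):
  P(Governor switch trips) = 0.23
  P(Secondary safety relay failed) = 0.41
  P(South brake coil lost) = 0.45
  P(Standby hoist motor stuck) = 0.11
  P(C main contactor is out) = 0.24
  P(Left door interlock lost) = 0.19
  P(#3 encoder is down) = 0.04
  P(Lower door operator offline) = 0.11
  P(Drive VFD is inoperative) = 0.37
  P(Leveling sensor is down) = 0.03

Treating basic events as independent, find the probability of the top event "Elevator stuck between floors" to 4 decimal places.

P(Controller branch lost) [AND] = 0.11 × 0.24 = 0.026400
P(Brake release fails) [OR] = 1 − (1−0.23) × (1−0.41) × (1−0.45) × (1−0.026400) = 0.756731
P(Door loop lost) [OR] = 1 − (1−0.04) × (1−0.11) = 0.145600
P(Safety circuit lost) [AND] = 0.19 × 0.145600 = 0.027664
P(Drive chain inoperative) [AND] = 0.756731 × 0.027664 = 0.020934
P(Elevator stuck between floors) [OR] = 1 − (1−0.020934) × (1−0.37) × (1−0.03) = 0.401693
Rounded to 4 decimal places: P(Elevator stuck between floors) ≈ 0.4017.

0.4017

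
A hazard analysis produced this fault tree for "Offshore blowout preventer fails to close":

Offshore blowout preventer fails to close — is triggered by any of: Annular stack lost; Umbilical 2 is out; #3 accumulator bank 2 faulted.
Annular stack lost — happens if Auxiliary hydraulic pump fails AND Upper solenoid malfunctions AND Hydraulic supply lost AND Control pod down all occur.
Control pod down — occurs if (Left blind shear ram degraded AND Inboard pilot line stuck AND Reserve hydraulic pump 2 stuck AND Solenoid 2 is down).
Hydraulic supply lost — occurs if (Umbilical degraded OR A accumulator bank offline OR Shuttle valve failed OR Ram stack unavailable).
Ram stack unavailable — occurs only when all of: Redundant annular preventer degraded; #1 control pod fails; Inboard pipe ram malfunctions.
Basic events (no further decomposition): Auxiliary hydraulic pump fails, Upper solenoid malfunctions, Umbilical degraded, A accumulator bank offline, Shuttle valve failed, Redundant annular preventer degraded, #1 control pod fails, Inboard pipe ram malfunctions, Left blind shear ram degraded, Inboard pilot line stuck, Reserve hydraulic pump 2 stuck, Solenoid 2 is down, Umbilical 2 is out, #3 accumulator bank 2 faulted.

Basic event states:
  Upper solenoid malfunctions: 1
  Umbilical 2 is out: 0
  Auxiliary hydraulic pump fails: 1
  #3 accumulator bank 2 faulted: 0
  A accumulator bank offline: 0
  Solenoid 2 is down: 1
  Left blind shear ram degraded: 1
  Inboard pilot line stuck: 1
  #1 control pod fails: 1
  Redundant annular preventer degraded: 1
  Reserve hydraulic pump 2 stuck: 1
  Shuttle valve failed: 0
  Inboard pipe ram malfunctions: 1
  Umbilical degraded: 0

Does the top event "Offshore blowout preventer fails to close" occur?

Ram stack unavailable [AND]: Redundant annular preventer degraded=occurs, #1 control pod fails=occurs, Inboard pipe ram malfunctions=occurs → all inputs occur → occurs.
Hydraulic supply lost [OR]: Umbilical degraded=not, A accumulator bank offline=not, Shuttle valve failed=not, Ram stack unavailable=occurs → at least one input occurs → occurs.
Control pod down [AND]: Left blind shear ram degraded=occurs, Inboard pilot line stuck=occurs, Reserve hydraulic pump 2 stuck=occurs, Solenoid 2 is down=occurs → all inputs occur → occurs.
Annular stack lost [AND]: Auxiliary hydraulic pump fails=occurs, Upper solenoid malfunctions=occurs, Hydraulic supply lost=occurs, Control pod down=occurs → all inputs occur → occurs.
Offshore blowout preventer fails to close [OR]: Annular stack lost=occurs, Umbilical 2 is out=not, #3 accumulator bank 2 faulted=not → at least one input occurs → occurs.

Yes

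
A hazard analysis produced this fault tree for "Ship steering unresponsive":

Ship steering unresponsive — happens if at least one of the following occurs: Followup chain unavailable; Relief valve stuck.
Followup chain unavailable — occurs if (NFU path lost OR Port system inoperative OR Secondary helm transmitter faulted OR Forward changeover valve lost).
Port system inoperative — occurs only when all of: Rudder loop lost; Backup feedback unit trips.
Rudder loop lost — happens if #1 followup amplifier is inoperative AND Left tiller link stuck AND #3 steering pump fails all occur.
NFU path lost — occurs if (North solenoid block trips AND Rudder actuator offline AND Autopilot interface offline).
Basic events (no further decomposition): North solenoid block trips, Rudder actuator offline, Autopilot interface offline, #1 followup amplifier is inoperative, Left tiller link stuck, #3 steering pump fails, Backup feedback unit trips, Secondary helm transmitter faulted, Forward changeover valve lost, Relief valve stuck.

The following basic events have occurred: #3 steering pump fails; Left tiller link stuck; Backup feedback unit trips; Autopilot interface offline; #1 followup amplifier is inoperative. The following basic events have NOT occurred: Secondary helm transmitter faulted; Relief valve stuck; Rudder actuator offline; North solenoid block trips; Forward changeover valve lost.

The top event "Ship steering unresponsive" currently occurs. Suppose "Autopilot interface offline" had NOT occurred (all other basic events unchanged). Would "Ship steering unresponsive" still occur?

Counterfactual: set "Autopilot interface offline" to not occurred.
NFU path lost [AND]: North solenoid block trips=not, Rudder actuator offline=not, Autopilot interface offline=not → not all inputs occur → does not occur.
Rudder loop lost [AND]: #1 followup amplifier is inoperative=occurs, Left tiller link stuck=occurs, #3 steering pump fails=occurs → all inputs occur → occurs.
Port system inoperative [AND]: Rudder loop lost=occurs, Backup feedback unit trips=occurs → all inputs occur → occurs.
Followup chain unavailable [OR]: NFU path lost=not, Port system inoperative=occurs, Secondary helm transmitter faulted=not, Forward changeover valve lost=not → at least one input occurs → occurs.
Ship steering unresponsive [OR]: Followup chain unavailable=occurs, Relief valve stuck=not → at least one input occurs → occurs.

Yes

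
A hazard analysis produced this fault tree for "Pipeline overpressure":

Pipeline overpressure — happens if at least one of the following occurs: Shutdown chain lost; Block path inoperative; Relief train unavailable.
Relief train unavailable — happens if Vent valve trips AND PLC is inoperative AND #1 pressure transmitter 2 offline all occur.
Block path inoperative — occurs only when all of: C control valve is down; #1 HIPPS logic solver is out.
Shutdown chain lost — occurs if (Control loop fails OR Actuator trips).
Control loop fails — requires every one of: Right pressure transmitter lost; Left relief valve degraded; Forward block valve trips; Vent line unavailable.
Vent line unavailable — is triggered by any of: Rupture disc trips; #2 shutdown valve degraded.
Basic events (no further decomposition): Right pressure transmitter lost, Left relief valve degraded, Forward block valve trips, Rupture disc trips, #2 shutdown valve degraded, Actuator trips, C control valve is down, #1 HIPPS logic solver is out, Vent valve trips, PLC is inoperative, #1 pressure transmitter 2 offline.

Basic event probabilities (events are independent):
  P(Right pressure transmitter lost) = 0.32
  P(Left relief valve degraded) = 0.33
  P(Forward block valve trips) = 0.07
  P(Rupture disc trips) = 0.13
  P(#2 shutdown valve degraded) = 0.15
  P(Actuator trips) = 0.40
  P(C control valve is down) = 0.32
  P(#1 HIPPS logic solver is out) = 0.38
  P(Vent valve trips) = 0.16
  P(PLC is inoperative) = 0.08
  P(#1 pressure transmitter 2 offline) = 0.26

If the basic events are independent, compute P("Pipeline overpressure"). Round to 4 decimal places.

P(Vent line unavailable) [OR] = 1 − (1−0.13) × (1−0.15) = 0.260500
P(Control loop fails) [AND] = 0.32 × 0.33 × 0.07 × 0.260500 = 0.001926
P(Shutdown chain lost) [OR] = 1 − (1−0.001926) × (1−0.40) = 0.401156
P(Block path inoperative) [AND] = 0.32 × 0.38 = 0.121600
P(Relief train unavailable) [AND] = 0.16 × 0.08 × 0.26 = 0.003328
P(Pipeline overpressure) [OR] = 1 − (1−0.401156) × (1−0.121600) × (1−0.003328) = 0.475726
Rounded to 4 decimal places: P(Pipeline overpressure) ≈ 0.4757.

0.4757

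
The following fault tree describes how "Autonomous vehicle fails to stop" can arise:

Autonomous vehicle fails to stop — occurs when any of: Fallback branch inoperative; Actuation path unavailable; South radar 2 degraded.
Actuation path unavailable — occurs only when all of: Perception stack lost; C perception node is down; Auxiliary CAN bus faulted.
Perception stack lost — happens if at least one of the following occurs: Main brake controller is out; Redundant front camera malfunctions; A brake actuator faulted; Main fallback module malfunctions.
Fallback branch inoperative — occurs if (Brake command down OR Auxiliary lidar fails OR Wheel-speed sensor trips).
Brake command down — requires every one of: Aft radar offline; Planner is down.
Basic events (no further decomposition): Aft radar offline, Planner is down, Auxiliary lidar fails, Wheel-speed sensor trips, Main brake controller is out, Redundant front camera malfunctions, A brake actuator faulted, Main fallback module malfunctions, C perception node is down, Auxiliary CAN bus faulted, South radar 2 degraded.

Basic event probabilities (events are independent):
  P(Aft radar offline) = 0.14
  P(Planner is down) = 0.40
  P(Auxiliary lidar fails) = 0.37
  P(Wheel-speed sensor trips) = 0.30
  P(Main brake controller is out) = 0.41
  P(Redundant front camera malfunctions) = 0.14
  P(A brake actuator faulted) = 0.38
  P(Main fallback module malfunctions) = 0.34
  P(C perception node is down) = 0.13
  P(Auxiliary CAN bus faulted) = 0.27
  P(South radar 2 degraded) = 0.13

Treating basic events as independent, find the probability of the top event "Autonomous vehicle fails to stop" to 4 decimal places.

P(Brake command down) [AND] = 0.14 × 0.40 = 0.056000
P(Fallback branch inoperative) [OR] = 1 − (1−0.056000) × (1−0.37) × (1−0.30) = 0.583696
P(Perception stack lost) [OR] = 1 − (1−0.41) × (1−0.14) × (1−0.38) × (1−0.34) = 0.792372
P(Actuation path unavailable) [AND] = 0.792372 × 0.13 × 0.27 = 0.027812
P(Autonomous vehicle fails to stop) [OR] = 1 − (1−0.583696) × (1−0.027812) × (1−0.13) = 0.647889
Rounded to 4 decimal places: P(Autonomous vehicle fails to stop) ≈ 0.6479.

0.6479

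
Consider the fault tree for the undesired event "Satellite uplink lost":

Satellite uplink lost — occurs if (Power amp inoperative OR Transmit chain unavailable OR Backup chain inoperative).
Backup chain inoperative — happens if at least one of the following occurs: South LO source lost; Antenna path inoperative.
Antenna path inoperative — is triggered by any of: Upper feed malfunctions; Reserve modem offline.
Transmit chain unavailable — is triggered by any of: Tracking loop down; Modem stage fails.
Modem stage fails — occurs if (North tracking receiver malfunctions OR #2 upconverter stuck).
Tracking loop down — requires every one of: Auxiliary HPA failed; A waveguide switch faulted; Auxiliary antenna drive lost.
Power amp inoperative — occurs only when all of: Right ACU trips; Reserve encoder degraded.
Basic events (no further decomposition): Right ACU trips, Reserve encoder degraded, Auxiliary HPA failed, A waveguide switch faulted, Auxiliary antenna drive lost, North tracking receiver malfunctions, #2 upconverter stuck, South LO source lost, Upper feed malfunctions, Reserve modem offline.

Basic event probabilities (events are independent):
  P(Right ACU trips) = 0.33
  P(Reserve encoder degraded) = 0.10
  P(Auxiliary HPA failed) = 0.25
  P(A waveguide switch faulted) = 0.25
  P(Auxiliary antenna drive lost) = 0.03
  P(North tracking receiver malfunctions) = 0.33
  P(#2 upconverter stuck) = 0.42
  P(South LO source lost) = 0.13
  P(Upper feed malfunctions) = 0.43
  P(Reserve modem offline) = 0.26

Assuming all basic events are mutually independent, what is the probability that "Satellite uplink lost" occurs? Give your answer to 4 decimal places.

0.8624

P(Power amp inoperative) [AND] = 0.33 × 0.10 = 0.033000
P(Tracking loop down) [AND] = 0.25 × 0.25 × 0.03 = 0.001875
P(Modem stage fails) [OR] = 1 − (1−0.33) × (1−0.42) = 0.611400
P(Transmit chain unavailable) [OR] = 1 − (1−0.001875) × (1−0.611400) = 0.612129
P(Antenna path inoperative) [OR] = 1 − (1−0.43) × (1−0.26) = 0.578200
P(Backup chain inoperative) [OR] = 1 − (1−0.13) × (1−0.578200) = 0.633034
P(Satellite uplink lost) [OR] = 1 − (1−0.033000) × (1−0.612129) × (1−0.633034) = 0.862362
Rounded to 4 decimal places: P(Satellite uplink lost) ≈ 0.8624.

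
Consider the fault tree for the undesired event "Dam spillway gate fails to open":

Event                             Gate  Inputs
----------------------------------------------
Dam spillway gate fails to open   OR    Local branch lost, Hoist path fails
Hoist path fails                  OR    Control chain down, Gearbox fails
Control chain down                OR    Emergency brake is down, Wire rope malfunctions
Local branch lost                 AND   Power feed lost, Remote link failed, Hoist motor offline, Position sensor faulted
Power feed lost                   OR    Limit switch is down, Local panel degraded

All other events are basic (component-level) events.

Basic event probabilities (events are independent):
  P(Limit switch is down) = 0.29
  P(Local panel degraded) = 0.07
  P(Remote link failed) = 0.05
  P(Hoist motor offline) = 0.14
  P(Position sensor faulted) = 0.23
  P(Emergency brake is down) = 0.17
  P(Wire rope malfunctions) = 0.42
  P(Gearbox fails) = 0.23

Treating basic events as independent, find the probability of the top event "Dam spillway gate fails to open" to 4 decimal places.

0.6295

P(Power feed lost) [OR] = 1 − (1−0.29) × (1−0.07) = 0.339700
P(Local branch lost) [AND] = 0.339700 × 0.05 × 0.14 × 0.23 = 0.000547
P(Control chain down) [OR] = 1 − (1−0.17) × (1−0.42) = 0.518600
P(Hoist path fails) [OR] = 1 − (1−0.518600) × (1−0.23) = 0.629322
P(Dam spillway gate fails to open) [OR] = 1 − (1−0.000547) × (1−0.629322) = 0.629525
Rounded to 4 decimal places: P(Dam spillway gate fails to open) ≈ 0.6295.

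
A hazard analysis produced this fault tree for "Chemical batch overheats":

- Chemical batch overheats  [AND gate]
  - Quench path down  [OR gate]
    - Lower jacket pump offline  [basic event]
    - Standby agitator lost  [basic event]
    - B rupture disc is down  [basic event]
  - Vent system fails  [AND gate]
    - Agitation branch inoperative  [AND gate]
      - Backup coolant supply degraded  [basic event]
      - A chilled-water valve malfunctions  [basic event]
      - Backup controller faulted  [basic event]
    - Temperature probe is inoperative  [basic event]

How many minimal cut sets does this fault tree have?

Quench path down [OR]: union of children's cut sets → 3 cut set(s).
Agitation branch inoperative [AND]: one cut set from each child combined → 1 × 1 × 1 = 1 cut set(s).
Vent system fails [AND]: one cut set from each child combined → 1 × 1 = 1 cut set(s).
Chemical batch overheats [AND]: one cut set from each child combined → 3 × 1 = 3 cut set(s).
Minimal cut sets: {A chilled-water valve malfunctions, Backup controller faulted, Backup coolant supply degraded, Lower jacket pump offline, Temperature probe is inoperative}; {A chilled-water valve malfunctions, Backup controller faulted, Backup coolant supply degraded, Standby agitator lost, Temperature probe is inoperative}; {A chilled-water valve malfunctions, B rupture disc is down, Backup controller faulted, Backup coolant supply degraded, Temperature probe is inoperative}.

3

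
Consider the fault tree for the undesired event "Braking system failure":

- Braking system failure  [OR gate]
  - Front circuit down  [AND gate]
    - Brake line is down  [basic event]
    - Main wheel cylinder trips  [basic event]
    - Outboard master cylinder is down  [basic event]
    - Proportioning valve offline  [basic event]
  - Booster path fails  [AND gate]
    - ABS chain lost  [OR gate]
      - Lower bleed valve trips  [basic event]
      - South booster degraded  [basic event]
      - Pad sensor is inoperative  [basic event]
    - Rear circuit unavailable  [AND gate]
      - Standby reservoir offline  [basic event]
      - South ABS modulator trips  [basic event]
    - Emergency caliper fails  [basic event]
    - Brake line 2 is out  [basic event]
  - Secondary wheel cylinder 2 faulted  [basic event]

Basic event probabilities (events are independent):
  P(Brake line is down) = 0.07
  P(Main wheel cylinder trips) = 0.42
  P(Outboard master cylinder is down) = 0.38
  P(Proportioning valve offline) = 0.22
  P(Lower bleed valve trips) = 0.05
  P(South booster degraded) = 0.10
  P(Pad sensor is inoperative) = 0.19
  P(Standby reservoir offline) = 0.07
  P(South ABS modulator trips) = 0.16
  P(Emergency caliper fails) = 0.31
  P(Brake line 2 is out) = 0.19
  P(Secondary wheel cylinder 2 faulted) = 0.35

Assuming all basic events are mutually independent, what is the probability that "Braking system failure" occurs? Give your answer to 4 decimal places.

P(Front circuit down) [AND] = 0.07 × 0.42 × 0.38 × 0.22 = 0.002458
P(ABS chain lost) [OR] = 1 − (1−0.05) × (1−0.10) × (1−0.19) = 0.307450
P(Rear circuit unavailable) [AND] = 0.07 × 0.16 = 0.011200
P(Booster path fails) [AND] = 0.307450 × 0.011200 × 0.31 × 0.19 = 0.000203
P(Braking system failure) [OR] = 1 − (1−0.002458) × (1−0.000203) × (1−0.35) = 0.351729
Rounded to 4 decimal places: P(Braking system failure) ≈ 0.3517.

0.3517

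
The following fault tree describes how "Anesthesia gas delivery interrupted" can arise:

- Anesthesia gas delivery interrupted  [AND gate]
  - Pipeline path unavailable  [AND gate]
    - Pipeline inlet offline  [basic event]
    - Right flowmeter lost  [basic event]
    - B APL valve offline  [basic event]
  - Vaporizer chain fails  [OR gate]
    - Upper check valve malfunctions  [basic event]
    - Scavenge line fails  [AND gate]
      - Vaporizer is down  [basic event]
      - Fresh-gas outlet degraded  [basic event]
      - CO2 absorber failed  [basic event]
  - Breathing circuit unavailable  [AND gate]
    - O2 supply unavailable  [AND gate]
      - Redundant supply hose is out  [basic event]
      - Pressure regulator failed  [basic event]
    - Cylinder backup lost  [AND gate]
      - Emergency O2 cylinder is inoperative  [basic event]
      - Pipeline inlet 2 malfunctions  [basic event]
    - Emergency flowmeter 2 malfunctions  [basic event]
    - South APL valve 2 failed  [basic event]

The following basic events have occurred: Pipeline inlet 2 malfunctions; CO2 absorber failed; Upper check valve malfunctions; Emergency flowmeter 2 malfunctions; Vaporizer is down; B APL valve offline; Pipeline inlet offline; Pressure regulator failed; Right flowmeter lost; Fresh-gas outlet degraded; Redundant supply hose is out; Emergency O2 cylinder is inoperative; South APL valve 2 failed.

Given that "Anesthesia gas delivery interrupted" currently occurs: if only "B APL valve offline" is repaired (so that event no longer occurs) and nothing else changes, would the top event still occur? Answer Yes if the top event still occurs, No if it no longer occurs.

No

Counterfactual: set "B APL valve offline" to not occurred.
Pipeline path unavailable [AND]: Pipeline inlet offline=occurs, Right flowmeter lost=occurs, B APL valve offline=not → not all inputs occur → does not occur.
Scavenge line fails [AND]: Vaporizer is down=occurs, Fresh-gas outlet degraded=occurs, CO2 absorber failed=occurs → all inputs occur → occurs.
Vaporizer chain fails [OR]: Upper check valve malfunctions=occurs, Scavenge line fails=occurs → at least one input occurs → occurs.
O2 supply unavailable [AND]: Redundant supply hose is out=occurs, Pressure regulator failed=occurs → all inputs occur → occurs.
Cylinder backup lost [AND]: Emergency O2 cylinder is inoperative=occurs, Pipeline inlet 2 malfunctions=occurs → all inputs occur → occurs.
Breathing circuit unavailable [AND]: O2 supply unavailable=occurs, Cylinder backup lost=occurs, Emergency flowmeter 2 malfunctions=occurs, South APL valve 2 failed=occurs → all inputs occur → occurs.
Anesthesia gas delivery interrupted [AND]: Pipeline path unavailable=not, Vaporizer chain fails=occurs, Breathing circuit unavailable=occurs → not all inputs occur → does not occur.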